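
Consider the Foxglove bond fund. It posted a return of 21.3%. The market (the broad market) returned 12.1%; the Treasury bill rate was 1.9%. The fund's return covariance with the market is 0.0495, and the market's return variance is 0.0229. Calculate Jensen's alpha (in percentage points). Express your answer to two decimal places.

β = Cov / Var = 0.0495 / 0.0229 = 2.1616
E[R] = Rf + β(Rm − Rf) = 1.9% + 2.1616 × (12.1% − 1.9%) = 23.9483%
α = Rp − E[R] = 21.3% − 23.9483% = -2.6483

-2.65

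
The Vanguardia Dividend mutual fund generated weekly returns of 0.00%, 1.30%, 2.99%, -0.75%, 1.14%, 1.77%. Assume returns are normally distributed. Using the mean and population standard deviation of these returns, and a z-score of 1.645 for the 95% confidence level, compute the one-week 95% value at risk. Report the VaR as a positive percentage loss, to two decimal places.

μ = (0 + 1.3 + 2.99 − 0.75 + 1.14 + 1.77) / 6 = 1.0750%
Population std dev = √[8.6914 / 6] = 1.2036%
VaR = −(μ − z·σ) = −(1.0750 − 1.645 × 1.2036) = −(-0.9049) = 0.9049%

0.90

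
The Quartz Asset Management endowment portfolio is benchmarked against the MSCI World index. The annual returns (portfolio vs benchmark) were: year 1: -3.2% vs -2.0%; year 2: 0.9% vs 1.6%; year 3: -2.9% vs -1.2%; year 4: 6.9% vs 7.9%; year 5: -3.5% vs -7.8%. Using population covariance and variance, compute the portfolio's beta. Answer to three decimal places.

r̄p = -0.3600%,  r̄m = -0.3000%
Cov = Σ(rp − r̄p)(rm − r̄m) / 5 = 18.5180
Var(rm) = Σ(rm − r̄m)² / 5 = 26.1600
β = Cov / Var = 18.5180 / 26.1600 = 0.7079

0.708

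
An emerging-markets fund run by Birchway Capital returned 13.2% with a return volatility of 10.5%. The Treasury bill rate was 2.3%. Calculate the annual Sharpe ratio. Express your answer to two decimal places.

Sharpe = (Rp − Rf) / σp = (13.2% − 2.3%) / 10.5% = 10.90% / 10.5% = 1.0381

1.04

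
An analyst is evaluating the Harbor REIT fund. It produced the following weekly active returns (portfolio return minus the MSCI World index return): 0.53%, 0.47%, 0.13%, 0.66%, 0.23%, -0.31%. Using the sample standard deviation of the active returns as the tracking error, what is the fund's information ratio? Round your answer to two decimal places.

μ = (0.53 + 0.47 + 0.13 + 0.66 + 0.23 − 0.31) / 6 = 0.2850%
Σ(r − μ)² = 0.6160; sample σ = √(0.6160/5) = 0.3510%
IR = μ / tracking error = 0.2850 / 0.3510 = 0.8120

0.81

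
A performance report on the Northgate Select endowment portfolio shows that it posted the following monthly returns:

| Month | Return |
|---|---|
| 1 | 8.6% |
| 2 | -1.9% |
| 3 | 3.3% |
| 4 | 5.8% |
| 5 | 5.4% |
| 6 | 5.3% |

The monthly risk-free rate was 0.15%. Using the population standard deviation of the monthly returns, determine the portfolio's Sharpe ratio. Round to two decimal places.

1.32

r̄ = (8.6 − 1.9 + 3.3 + 5.8 + 5.4 + 5.3) / 6 = 26.50 / 6 = 4.4167%
Population std dev = √[62.3083 / 6] = 3.2225%
Sharpe = (r̄ − rf) / σ = (4.4167 − 0.15) / 3.2225 = 4.2667 / 3.2225 = 1.3240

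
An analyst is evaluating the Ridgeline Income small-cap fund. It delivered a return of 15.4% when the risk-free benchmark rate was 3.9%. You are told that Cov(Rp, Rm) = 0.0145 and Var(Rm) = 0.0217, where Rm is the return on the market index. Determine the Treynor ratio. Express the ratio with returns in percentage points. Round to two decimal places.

17.21

β = Cov / Var = 0.0145 / 0.0217 = 0.6682
Treynor = (Rp − Rf) / β = (15.4% − 3.9%) / 0.6682 = 11.50 / 0.6682 = 17.2104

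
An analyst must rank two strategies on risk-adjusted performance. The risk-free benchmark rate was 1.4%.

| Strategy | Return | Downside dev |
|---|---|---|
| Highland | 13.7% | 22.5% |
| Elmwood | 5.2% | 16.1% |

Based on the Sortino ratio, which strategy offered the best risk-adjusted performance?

Highland: Sortino ratio = (13.7% − 1.4%) / 22.5% = 0.547
Elmwood: Sortino ratio = (5.2% − 1.4%) / 16.1% = 0.236
Highest: Highland (0.547).

Highland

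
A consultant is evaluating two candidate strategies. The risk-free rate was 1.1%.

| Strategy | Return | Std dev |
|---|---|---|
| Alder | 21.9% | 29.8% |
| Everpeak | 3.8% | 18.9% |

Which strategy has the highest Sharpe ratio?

Alder: Sharpe ratio = (21.9% − 1.1%) / 29.8% = 0.698
Everpeak: Sharpe ratio = (3.8% − 1.1%) / 18.9% = 0.143
Highest: Alder (0.698).

Alder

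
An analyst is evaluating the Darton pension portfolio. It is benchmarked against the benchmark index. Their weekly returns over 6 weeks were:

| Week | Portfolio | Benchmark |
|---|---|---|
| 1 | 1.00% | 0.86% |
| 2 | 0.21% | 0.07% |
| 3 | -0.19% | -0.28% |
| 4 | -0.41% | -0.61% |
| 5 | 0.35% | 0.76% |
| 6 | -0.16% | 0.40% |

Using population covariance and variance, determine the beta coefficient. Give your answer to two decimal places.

r̄p = 0.1333%,  r̄m = 0.2000%
Cov = Σ(rp − r̄p)(rm − r̄m) / 6 = 0.2033
Var(rm) = Σ(rm − r̄m)² / 6 = 0.2821
β = Cov / Var = 0.2033 / 0.2821 = 0.7207

0.72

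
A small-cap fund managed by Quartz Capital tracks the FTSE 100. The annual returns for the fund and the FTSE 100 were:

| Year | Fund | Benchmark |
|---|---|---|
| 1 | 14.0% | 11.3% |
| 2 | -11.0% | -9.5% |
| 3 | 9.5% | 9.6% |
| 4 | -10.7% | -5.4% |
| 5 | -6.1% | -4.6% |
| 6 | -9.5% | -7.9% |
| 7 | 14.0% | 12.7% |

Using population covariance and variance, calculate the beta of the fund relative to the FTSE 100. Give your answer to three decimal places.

r̄p = 0.0286%,  r̄m = 0.8857%
Cov = Σ(rp − r̄p)(rm − r̄m) / 7 = 98.9161
Var(rm) = Σ(rm − r̄m)² / 7 = 82.6612
β = Cov / Var = 98.9161 / 82.6612 = 1.1966

1.197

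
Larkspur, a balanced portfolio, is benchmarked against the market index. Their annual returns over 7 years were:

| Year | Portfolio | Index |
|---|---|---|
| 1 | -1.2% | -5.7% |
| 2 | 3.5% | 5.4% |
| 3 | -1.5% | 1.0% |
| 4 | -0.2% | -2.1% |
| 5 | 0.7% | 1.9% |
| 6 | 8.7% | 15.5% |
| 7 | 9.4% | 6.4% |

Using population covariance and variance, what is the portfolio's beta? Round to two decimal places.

0.57

r̄p = 2.7714%,  r̄m = 3.2000%
Cov = Σ(rp − r̄p)(rm − r̄m) / 7 = 22.7029
Var(rm) = Σ(rm − r̄m)² / 7 = 40.0286
β = Cov / Var = 22.7029 / 40.0286 = 0.5672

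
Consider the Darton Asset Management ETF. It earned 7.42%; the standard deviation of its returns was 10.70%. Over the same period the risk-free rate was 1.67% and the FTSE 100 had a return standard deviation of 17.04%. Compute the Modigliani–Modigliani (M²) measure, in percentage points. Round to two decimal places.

10.83

Sharpe = (Rp − Rf) / σp = (7.42% − 1.67%) / 10.70% = 0.5374
M² = Rf + Sharpe × σm = 1.67% + 0.5374 × 17.04% = 10.8273%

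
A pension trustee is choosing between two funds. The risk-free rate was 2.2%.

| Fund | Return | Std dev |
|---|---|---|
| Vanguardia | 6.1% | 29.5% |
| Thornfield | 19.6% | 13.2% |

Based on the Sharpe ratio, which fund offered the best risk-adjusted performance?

Vanguardia: Sharpe ratio = (6.1% − 2.2%) / 29.5% = 0.132
Thornfield: Sharpe ratio = (19.6% − 2.2%) / 13.2% = 1.318
Highest: Thornfield (1.318).

Thornfield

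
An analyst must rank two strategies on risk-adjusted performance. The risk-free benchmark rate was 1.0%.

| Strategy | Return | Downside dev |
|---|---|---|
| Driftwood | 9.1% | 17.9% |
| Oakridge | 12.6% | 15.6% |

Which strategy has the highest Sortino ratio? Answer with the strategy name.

Driftwood: Sortino ratio = (9.1% − 1.0%) / 17.9% = 0.453
Oakridge: Sortino ratio = (12.6% − 1.0%) / 15.6% = 0.744
Highest: Oakridge (0.744).

Oakridge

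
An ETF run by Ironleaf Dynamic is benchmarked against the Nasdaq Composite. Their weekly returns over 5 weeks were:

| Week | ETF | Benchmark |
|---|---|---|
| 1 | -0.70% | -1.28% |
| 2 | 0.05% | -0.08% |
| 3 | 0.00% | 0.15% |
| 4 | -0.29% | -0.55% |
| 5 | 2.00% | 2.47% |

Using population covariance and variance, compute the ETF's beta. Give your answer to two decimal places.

r̄p = 0.2120%,  r̄m = 0.1420%
Cov = Σ(rp − r̄p)(rm − r̄m) / 5 = 1.1682
Var(rm) = Σ(rm − r̄m)² / 5 = 1.5940
β = Cov / Var = 1.1682 / 1.5940 = 0.7329

0.73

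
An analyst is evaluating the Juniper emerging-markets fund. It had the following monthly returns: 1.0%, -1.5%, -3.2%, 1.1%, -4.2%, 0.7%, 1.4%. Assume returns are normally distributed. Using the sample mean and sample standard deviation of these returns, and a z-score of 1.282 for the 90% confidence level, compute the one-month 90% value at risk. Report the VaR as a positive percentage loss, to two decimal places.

3.62

Mean return r̄ = -4.70 / 7 = -0.6714%
Sample σ = √[Σ(r − r̄)² / 6] = √[31.6343 / 6] = √5.2724 = 2.2962%
VaR = −(r̄ − z·σ) = −(-0.6714 − 1.282 × 2.2962) = −(-3.6151) = 3.6151%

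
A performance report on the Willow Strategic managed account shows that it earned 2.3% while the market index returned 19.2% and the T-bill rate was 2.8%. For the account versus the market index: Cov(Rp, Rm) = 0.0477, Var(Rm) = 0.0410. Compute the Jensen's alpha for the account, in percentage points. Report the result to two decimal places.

-19.58

β = Cov / Var = 0.0477 / 0.0410 = 1.1634
E[R] = Rf + β(Rm − Rf) = 2.8% + 1.1634 × (19.2% − 2.8%) = 21.8798%
α = Rp − E[R] = 2.3% − 21.8798% = -19.5798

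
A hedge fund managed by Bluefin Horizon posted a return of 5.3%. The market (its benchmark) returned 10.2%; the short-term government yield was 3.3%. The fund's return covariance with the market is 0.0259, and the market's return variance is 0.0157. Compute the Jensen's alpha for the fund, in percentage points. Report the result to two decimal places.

-9.38

β = Cov / Var = 0.0259 / 0.0157 = 1.6497
E[R] = Rf + β(Rm − Rf) = 3.3% + 1.6497 × (10.2% − 3.3%) = 14.6829%
α = Rp − E[R] = 5.3% − 14.6829% = -9.3829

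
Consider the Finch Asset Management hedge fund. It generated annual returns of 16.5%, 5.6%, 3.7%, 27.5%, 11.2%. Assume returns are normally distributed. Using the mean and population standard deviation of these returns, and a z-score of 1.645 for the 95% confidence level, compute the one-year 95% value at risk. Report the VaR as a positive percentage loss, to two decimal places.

Mean return r̄ = 64.50 / 5 = 12.9000%
Population std dev = √[366.9400 / 5] = 8.5667%
VaR = −(r̄ − z·σ) = −(12.9000 − 1.645 × 8.5667) = −(-1.1922) = 1.1922%

1.19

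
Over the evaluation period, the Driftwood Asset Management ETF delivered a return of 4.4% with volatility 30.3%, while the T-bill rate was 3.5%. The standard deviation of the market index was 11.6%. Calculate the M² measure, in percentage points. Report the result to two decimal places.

3.84

Sharpe = (Rp − Rf) / σp = (4.4% − 3.5%) / 30.3% = 0.0297
M² = Rf + Sharpe × σm = 3.5% + 0.0297 × 11.6% = 3.8445%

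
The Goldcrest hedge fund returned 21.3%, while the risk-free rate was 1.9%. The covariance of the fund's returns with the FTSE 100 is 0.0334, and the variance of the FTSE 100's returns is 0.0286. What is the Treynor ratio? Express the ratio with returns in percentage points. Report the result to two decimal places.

β = Cov / Var = 0.0334 / 0.0286 = 1.1678
Treynor = (Rp − Rf) / β = (21.3% − 1.9%) / 1.1678 = 19.40 / 1.1678 = 16.6124

16.61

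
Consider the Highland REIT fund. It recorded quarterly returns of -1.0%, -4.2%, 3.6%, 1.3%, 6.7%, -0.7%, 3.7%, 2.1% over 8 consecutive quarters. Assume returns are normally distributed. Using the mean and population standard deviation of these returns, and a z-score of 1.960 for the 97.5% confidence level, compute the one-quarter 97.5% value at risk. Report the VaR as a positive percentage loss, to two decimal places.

r̄ = (-1 − 4.2 + 3.6 + 1.3 + 6.7 − 0.7 + 3.7 + 2.1) / 8 = 11.50 / 8 = 1.4375%
Σ(r − r̄)² = 80.2388; population σ = √(80.2388/8) = 3.1670%
VaR = −(r̄ − z·σ) = −(1.4375 − 1.960 × 3.1670) = −(-4.7698) = 4.7698%

4.77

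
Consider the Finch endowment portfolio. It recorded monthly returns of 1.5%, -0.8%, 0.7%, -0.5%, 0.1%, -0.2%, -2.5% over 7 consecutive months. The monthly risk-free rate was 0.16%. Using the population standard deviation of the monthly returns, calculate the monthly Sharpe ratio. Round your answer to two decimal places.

-0.35

Mean return r̄ = -1.70 / 7 = -0.2429%
Population std dev = √[9.5171 / 7] = 1.1660%
Sharpe = (r̄ − rf) / σ = (-0.2429 − 0.16) / 1.1660 = -0.4029 / 1.1660 = -0.3455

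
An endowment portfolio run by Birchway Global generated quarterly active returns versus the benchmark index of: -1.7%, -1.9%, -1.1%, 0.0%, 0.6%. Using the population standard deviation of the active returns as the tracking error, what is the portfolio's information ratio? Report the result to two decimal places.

-0.85

μ = (-1.7 − 1.9 − 1.1 + 0 + 0.6) / 5 = -0.8200%
Σ(r − μ)² = (-1.7 − (-0.8200))² + (-1.9 − (-0.8200))² + (-1.1 − (-0.8200))² + … = 4.7080
population σ = √(4.7080 / 5) = √0.9416 = 0.9704%
IR = μ / tracking error = -0.8200 / 0.9704 = -0.8450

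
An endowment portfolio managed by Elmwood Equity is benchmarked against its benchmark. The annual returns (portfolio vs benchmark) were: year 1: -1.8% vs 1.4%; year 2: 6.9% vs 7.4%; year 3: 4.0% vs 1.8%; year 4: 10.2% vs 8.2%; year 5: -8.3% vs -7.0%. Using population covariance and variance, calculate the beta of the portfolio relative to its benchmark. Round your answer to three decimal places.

r̄p = 2.2000%,  r̄m = 2.3600%
Cov = Σ(rp − r̄p)(rm − r̄m) / 5 = 34.3040
Var(rm) = Σ(rm − r̄m)² / 5 = 29.6704
β = Cov / Var = 34.3040 / 29.6704 = 1.1562

1.156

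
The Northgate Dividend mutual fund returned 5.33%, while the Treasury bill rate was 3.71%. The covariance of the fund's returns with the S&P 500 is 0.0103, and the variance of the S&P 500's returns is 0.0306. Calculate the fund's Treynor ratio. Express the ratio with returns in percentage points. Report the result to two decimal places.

4.81

β = Cov / Var = 0.0103 / 0.0306 = 0.3366
Treynor = (Rp − Rf) / β = (5.33% − 3.71%) / 0.3366 = 1.62 / 0.3366 = 4.8128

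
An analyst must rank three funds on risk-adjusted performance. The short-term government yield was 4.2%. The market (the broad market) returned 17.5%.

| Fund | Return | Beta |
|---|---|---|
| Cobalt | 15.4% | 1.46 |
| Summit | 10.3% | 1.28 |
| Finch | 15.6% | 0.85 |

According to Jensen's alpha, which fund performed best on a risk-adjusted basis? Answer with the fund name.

Cobalt: α = 15.4% − [4.2% + 1.46 × (17.5% − 4.2%)] = -8.218
Summit: α = 10.3% − [4.2% + 1.28 × (17.5% − 4.2%)] = -10.924
Finch: α = 15.6% − [4.2% + 0.85 × (17.5% − 4.2%)] = 0.095
Highest: Finch (0.095).

Finch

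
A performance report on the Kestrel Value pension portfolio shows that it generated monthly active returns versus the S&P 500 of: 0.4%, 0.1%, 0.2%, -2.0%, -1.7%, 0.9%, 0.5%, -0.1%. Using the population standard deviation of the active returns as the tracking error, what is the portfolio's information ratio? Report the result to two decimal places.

-0.22

Mean return μ = -1.70 / 8 = -0.2125%
Population σ = √[Σ(r − μ)² / 8] = √[7.8088 / 8] = √0.9761 = 0.9880%
IR = μ / tracking error = -0.2125 / 0.9880 = -0.2151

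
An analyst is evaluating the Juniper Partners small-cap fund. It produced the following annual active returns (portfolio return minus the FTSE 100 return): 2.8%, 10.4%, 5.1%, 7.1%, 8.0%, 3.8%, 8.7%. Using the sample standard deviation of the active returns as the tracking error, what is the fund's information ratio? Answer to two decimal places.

r̄ = (2.8 + 10.4 + 5.1 + 7.1 + 8 + 3.8 + 8.7) / 7 = 6.5571%
Σ(r − r̄)² = 45.5771; sample σ = √(45.5771/6) = 2.7561%
IR = r̄ / tracking error = 6.5571 / 2.7561 = 2.3791

2.38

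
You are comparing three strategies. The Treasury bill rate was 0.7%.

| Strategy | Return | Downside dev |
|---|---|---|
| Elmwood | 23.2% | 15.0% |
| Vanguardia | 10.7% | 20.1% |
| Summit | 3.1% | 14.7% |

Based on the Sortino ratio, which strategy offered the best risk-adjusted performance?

Elmwood: Sortino ratio = (23.2% − 0.7%) / 15.0% = 1.500
Vanguardia: Sortino ratio = (10.7% − 0.7%) / 20.1% = 0.498
Summit: Sortino ratio = (3.1% − 0.7%) / 14.7% = 0.163
Highest: Elmwood (1.500).

Elmwood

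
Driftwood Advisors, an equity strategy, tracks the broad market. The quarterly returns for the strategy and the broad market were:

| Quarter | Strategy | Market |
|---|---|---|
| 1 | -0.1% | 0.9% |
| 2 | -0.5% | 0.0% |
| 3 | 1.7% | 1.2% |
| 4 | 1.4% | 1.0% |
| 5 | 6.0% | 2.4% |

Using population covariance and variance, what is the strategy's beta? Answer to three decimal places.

2.838

r̄p = 1.7000%,  r̄m = 1.1000%
Cov = Σ(rp − r̄p)(rm − r̄m) / 5 = 1.6800
Var(rm) = Σ(rm − r̄m)² / 5 = 0.5920
β = Cov / Var = 1.6800 / 0.5920 = 2.8378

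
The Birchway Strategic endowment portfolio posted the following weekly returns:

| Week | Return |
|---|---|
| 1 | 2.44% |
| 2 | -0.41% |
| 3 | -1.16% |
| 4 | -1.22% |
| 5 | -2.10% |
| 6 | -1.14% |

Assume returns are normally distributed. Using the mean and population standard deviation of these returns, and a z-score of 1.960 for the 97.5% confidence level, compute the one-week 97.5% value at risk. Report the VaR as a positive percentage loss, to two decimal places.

r̄ = (2.44 − 0.41 − 1.16 − 1.22 − 2.1 − 1.14) / 6 = -3.590 / 6 = -0.5983%
Population std dev = √[12.5173 / 6] = 1.4444%
VaR = −(r̄ − z·σ) = −(-0.5983 − 1.960 × 1.4444) = −(-3.4293) = 3.4293%

3.43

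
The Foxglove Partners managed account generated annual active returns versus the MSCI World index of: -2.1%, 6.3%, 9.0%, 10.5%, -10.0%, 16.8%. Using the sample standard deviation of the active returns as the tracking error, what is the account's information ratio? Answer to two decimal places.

Mean return r̄ = 30.50 / 6 = 5.0833%
Σ(r − r̄)² = (-2.1 − 5.0833)² + (6.3 − 5.0833)² + (9 − 5.0833)² + … = 462.5483
σ = √[462.5483 / 5] = 9.6182%
IR = r̄ / tracking error = 5.0833 / 9.6182 = 0.5285

0.53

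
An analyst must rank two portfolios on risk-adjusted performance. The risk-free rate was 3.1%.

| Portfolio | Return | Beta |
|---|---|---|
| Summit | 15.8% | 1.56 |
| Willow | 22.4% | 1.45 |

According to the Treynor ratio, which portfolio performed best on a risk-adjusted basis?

Summit: Treynor = (15.8% − 3.1%) / 1.56 = 8.141
Willow: Treynor = (22.4% − 3.1%) / 1.45 = 13.310
Highest: Willow (13.310).

Willow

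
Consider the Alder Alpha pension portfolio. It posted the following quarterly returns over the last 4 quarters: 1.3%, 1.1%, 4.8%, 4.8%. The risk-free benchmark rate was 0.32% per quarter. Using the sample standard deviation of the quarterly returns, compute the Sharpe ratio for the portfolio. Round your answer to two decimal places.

1.29

r̄ = (1.3 + 1.1 + 4.8 + 4.8) / 4 = 3.0000%
Σ(r − r̄)² = 12.9800; sample σ = √(12.9800/3) = 2.0801%
Sharpe = (r̄ − rf) / σ = (3.0000 − 0.32) / 2.0801 = 2.6800 / 2.0801 = 1.2884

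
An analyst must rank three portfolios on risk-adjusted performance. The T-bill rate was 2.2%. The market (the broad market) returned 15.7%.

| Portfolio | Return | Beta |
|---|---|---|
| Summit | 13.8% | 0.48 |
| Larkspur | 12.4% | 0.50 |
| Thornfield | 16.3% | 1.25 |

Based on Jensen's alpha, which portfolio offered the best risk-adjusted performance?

Summit

Summit: α = 13.8% − [2.2% + 0.48 × (15.7% − 2.2%)] = 5.120
Larkspur: α = 12.4% − [2.2% + 0.50 × (15.7% − 2.2%)] = 3.450
Thornfield: α = 16.3% − [2.2% + 1.25 × (15.7% − 2.2%)] = -2.775
Highest: Summit (5.120).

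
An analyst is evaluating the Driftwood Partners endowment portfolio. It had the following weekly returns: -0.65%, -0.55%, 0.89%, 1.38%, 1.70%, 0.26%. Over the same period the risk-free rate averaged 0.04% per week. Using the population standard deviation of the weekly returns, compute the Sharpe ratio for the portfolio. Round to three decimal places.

r̄ = (-0.65 − 0.55 + 0.89 + 1.38 + 1.7 + 0.26) / 6 = 3.030 / 6 = 0.5050%
Population σ = √[Σ(r − r̄)² / 6] = √[4.8490 / 6] = √0.8082 = 0.8990%
Sharpe = (r̄ − rf) / σ = (0.5050 − 0.04) / 0.8990 = 0.4650 / 0.8990 = 0.5172

0.517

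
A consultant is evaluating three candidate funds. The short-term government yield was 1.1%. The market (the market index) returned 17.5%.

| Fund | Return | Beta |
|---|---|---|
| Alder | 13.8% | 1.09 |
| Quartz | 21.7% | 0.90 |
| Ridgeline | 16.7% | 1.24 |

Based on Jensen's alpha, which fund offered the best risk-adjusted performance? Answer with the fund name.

Quartz

Alder: α = 13.8% − [1.1% + 1.09 × (17.5% − 1.1%)] = -5.176
Quartz: α = 21.7% − [1.1% + 0.90 × (17.5% − 1.1%)] = 5.840
Ridgeline: α = 16.7% − [1.1% + 1.24 × (17.5% − 1.1%)] = -4.736
Highest: Quartz (5.840).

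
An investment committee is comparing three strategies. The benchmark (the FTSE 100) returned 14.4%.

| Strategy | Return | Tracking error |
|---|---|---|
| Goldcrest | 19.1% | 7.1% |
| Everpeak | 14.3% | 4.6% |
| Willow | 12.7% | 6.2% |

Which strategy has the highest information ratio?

Goldcrest: IR = (19.1% − 14.4%) / 7.1% = 0.662
Everpeak: IR = (14.3% − 14.4%) / 4.6% = -0.022
Willow: IR = (12.7% − 14.4%) / 6.2% = -0.274
Highest: Goldcrest (0.662).

Goldcrest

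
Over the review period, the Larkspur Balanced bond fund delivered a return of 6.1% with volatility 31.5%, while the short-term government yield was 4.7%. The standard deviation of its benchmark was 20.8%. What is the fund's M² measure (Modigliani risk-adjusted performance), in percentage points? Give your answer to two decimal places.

5.62

Sharpe = (Rp − Rf) / σp = (6.1% − 4.7%) / 31.5% = 0.0444
M² = Rf + Sharpe × σm = 4.7% + 0.0444 × 20.8% = 5.6235%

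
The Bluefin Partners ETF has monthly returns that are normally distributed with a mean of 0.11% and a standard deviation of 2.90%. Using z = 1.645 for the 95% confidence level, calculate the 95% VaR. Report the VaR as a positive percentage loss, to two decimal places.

4.66

VaR (as % loss) = −(μ − z·σ) = −(0.11% − 1.645 × 2.90%) = −(-4.6605%) = 4.6605%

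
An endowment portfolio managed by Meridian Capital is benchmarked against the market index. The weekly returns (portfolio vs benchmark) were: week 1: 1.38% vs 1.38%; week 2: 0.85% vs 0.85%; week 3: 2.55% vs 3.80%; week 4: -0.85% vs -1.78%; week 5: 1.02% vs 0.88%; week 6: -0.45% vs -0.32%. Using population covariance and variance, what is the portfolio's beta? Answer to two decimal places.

0.65

r̄p = 0.7500%,  r̄m = 0.8017%
Cov = Σ(rp − r̄p)(rm − r̄m) / 6 = 1.8773
Var(rm) = Σ(rm − r̄m)² / 6 = 2.8760
β = Cov / Var = 1.8773 / 2.8760 = 0.6527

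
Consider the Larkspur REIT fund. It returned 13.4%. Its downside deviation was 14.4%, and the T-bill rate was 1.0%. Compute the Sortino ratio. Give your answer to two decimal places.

0.86

Sortino = (Rp − Rf) / σd = (13.4% − 1.0%) / 14.4% = 12.40% / 14.4% = 0.8611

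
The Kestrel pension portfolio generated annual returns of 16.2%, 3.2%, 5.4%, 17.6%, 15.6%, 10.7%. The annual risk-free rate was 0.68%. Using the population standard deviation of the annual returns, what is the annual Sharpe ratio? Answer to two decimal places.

1.95

μ = (16.2 + 3.2 + 5.4 + 17.6 + 15.6 + 10.7) / 6 = 11.4500%
Σ(r − μ)² = (16.2 − 11.4500)² + (3.2 − 11.4500)² + (5.4 − 11.4500)² + … = 182.8350
σ = √[182.8350 / 6] = 5.5202%
Sharpe = (μ − rf) / σ = (11.4500 − 0.68) / 5.5202 = 10.7700 / 5.5202 = 1.9510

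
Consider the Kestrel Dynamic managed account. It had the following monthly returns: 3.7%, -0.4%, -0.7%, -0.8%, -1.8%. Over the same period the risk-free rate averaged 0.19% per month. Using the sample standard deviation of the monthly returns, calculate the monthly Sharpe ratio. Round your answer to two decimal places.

-0.09

Mean return r̄ = 0.00 / 5 = 0.0000%
Sample std dev = √[18.2200 / 4] = 2.1342%
Sharpe = (r̄ − rf) / σ = (0.0000 − 0.19) / 2.1342 = -0.1900 / 2.1342 = -0.0890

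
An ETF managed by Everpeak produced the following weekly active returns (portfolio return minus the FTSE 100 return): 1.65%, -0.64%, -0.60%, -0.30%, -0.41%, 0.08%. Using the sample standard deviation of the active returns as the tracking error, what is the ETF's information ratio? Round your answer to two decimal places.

-0.04

Mean return μ = -0.220 / 6 = -0.0367%
Sample std dev = √[3.7485 / 5] = 0.8659%
IR = μ / tracking error = -0.0367 / 0.8659 = -0.0424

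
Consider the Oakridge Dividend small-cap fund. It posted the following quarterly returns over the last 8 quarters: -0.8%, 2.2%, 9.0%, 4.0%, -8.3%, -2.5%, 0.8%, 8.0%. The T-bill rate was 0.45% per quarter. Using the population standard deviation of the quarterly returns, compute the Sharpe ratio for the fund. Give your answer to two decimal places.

Mean return r̄ = 12.40 / 8 = 1.5500%
Population σ = √[Σ(r − r̄)² / 8] = √[223.0400 / 8] = √27.8800 = 5.2802%
Sharpe = (r̄ − rf) / σ = (1.5500 − 0.45) / 5.2802 = 1.1000 / 5.2802 = 0.2083

0.21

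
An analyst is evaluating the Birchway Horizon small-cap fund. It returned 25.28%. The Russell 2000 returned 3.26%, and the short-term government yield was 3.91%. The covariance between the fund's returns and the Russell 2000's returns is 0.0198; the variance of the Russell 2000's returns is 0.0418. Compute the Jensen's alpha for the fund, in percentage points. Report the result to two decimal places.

21.68

β = Cov / Var = 0.0198 / 0.0418 = 0.4737
E[R] = Rf + β(Rm − Rf) = 3.91% + 0.4737 × (3.26% − 3.91%) = 3.6021%
α = Rp − E[R] = 25.28% − 3.6021% = 21.6779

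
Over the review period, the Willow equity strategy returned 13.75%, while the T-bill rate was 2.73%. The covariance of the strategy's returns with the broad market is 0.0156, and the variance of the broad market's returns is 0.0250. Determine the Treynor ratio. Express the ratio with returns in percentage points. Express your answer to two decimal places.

β = Cov / Var = 0.0156 / 0.0250 = 0.6240
Treynor = (Rp − Rf) / β = (13.75% − 2.73%) / 0.6240 = 11.02 / 0.6240 = 17.6603

17.66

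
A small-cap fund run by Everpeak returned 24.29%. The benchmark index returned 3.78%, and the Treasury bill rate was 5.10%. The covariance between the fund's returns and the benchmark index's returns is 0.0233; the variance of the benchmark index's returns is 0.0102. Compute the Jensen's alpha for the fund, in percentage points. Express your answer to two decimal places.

β = Cov / Var = 0.0233 / 0.0102 = 2.2843
E[R] = Rf + β(Rm − Rf) = 5.10% + 2.2843 × (3.78% − 5.10%) = 2.0847%
α = Rp − E[R] = 24.29% − 2.0847% = 22.2053

22.21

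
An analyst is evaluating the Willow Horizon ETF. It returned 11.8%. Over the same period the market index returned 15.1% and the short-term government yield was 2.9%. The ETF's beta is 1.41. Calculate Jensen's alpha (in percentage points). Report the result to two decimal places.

CAPM expected return = Rf + β(Rm − Rf) = 2.9% + 1.41 × (15.1% − 2.9%) = 2.9 + 1.41 × 12.20 = 20.1020%
Jensen's α = Rp − E[R] = 11.8% − 20.1020% = -8.3020

-8.30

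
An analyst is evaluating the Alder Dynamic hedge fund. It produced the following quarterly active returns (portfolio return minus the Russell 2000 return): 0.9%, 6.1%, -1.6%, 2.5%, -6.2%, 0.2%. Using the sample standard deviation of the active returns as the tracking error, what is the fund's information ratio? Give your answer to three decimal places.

Mean return r̄ = 1.90 / 6 = 0.3167%
Σ(r − r̄)² = (0.9 − 0.3167)² + (6.1 − 0.3167)² + (-1.6 − 0.3167)² + … = 84.7083
sample σ = √(84.7083 / 5) = √16.9417 = 4.1160%
IR = r̄ / tracking error = 0.3167 / 4.1160 = 0.0769

0.077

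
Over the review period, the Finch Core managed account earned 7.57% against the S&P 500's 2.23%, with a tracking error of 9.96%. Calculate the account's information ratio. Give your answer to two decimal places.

0.54

IR = (Rp − Rb) / TE = (7.57% − 2.23%) / 9.96% = 5.34% / 9.96% = 0.5361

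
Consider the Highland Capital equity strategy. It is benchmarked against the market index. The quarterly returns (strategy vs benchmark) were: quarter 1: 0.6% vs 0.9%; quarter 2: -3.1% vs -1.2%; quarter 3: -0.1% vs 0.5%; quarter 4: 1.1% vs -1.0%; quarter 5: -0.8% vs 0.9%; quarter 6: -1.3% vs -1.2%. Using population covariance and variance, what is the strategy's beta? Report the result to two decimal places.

0.59

r̄p = -0.6000%,  r̄m = -0.1833%
Cov = Σ(rp − r̄p)(rm − r̄m) / 6 = 0.5483
Var(rm) = Σ(rm − r̄m)² / 6 = 0.9247
β = Cov / Var = 0.5483 / 0.9247 = 0.5929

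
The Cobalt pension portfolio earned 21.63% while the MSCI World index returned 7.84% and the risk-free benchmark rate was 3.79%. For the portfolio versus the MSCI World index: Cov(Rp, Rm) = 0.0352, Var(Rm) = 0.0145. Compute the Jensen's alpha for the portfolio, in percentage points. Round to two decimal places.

β = Cov / Var = 0.0352 / 0.0145 = 2.4276
E[R] = Rf + β(Rm − Rf) = 3.79% + 2.4276 × (7.84% − 3.79%) = 13.6218%
α = Rp − E[R] = 21.63% − 13.6218% = 8.0082

8.01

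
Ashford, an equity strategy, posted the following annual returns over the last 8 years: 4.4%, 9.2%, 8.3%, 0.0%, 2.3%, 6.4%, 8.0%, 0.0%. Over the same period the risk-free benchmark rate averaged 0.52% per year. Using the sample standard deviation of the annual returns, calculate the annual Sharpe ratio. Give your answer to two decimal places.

1.16

r̄ = (4.4 + 9.2 + 8.3 + 0 + 2.3 + 6.4 + 8 + 0) / 8 = 38.60 / 8 = 4.8250%
Σ(r − r̄)² = (4.4 − 4.8250)² + (9.2 − 4.8250)² + … = 96.8950
sample σ = √(96.8950 / 7) = √13.8421 = 3.7205%
Sharpe = (r̄ − rf) / σ = (4.8250 − 0.52) / 3.7205 = 4.3050 / 3.7205 = 1.1571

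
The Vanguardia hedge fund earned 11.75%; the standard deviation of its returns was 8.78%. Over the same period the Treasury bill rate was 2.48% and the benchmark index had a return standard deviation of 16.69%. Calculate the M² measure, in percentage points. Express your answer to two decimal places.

20.10

Sharpe = (Rp − Rf) / σp = (11.75% − 2.48%) / 8.78% = 1.0558
M² = Rf + Sharpe × σm = 2.48% + 1.0558 × 16.69% = 20.1013%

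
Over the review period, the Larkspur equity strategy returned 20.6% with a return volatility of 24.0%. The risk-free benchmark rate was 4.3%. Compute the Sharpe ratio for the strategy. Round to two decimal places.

Sharpe = (Rp − Rf) / σp = (20.6% − 4.3%) / 24.0% = 16.30% / 24.0% = 0.6792

0.68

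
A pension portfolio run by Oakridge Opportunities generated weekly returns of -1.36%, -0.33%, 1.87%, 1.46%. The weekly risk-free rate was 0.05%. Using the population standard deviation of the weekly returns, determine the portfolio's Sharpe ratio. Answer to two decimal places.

r̄ = (-1.36 − 0.33 + 1.87 + 1.46) / 4 = 0.4100%
Σ(r − r̄)² = (-1.36 − 0.4100)² + (-0.33 − 0.4100)² + (1.87 − 0.4100)² + … = 6.9146
population σ = √(6.9146 / 4) = √1.7287 = 1.3148%
Sharpe = (r̄ − rf) / σ = (0.4100 − 0.05) / 1.3148 = 0.3600 / 1.3148 = 0.2738

0.27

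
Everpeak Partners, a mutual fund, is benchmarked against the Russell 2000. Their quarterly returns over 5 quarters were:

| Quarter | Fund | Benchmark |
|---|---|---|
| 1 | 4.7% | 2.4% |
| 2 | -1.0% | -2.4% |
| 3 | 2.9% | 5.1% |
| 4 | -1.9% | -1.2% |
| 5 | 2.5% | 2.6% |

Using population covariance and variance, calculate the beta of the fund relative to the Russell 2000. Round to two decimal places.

r̄p = 1.4400%,  r̄m = 1.3000%
Cov = Σ(rp − r̄p)(rm − r̄m) / 5 = 5.5780
Var(rm) = Σ(rm − r̄m)² / 5 = 7.4560
β = Cov / Var = 5.5780 / 7.4560 = 0.7481

0.75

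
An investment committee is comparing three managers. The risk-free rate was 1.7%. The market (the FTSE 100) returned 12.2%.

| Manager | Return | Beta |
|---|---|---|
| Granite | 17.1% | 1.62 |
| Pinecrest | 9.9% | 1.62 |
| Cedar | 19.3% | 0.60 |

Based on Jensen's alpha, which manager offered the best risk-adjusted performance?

Cedar

Granite: α = 17.1% − [1.7% + 1.62 × (12.2% − 1.7%)] = -1.610
Pinecrest: α = 9.9% − [1.7% + 1.62 × (12.2% − 1.7%)] = -8.810
Cedar: α = 19.3% − [1.7% + 0.60 × (12.2% − 1.7%)] = 11.300
Highest: Cedar (11.300).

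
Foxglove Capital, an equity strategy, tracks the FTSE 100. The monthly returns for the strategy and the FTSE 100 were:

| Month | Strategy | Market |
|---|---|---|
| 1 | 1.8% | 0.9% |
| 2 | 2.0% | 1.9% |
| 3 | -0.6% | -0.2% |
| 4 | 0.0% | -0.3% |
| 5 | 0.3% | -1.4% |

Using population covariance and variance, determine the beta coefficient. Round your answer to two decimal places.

0.71

r̄p = 0.7000%,  r̄m = 0.1800%
Cov = Σ(rp − r̄p)(rm − r̄m) / 5 = 0.8980
Var(rm) = Σ(rm − r̄m)² / 5 = 1.2696
β = Cov / Var = 0.8980 / 1.2696 = 0.7073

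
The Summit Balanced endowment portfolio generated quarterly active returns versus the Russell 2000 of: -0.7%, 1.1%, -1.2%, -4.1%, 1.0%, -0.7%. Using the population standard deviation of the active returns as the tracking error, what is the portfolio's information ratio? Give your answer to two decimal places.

Mean return r̄ = -4.60 / 6 = -0.7667%
Population σ = √[Σ(r − r̄)² / 6] = √[17.9133 / 6] = √2.9856 = 1.7279%
IR = r̄ / tracking error = -0.7667 / 1.7279 = -0.4437

-0.44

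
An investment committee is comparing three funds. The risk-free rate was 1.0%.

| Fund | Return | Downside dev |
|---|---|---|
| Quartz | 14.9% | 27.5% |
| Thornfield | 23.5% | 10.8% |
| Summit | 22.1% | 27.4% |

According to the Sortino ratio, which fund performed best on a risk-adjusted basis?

Quartz: Sortino ratio = (14.9% − 1.0%) / 27.5% = 0.505
Thornfield: Sortino ratio = (23.5% − 1.0%) / 10.8% = 2.083
Summit: Sortino ratio = (22.1% − 1.0%) / 27.4% = 0.770
Highest: Thornfield (2.083).

Thornfield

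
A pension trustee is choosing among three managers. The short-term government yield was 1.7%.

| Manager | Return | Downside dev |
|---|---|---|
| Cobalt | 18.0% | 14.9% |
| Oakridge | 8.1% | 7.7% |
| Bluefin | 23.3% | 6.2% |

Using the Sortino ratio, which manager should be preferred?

Cobalt: Sortino ratio = (18.0% − 1.7%) / 14.9% = 1.094
Oakridge: Sortino ratio = (8.1% − 1.7%) / 7.7% = 0.831
Bluefin: Sortino ratio = (23.3% − 1.7%) / 6.2% = 3.484
Highest: Bluefin (3.484).

Bluefin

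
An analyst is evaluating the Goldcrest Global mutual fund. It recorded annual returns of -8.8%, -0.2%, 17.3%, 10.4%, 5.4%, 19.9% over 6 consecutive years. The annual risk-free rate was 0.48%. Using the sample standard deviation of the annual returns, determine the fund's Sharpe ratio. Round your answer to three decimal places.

r̄ = (-8.8 − 0.2 + 17.3 + 10.4 + 5.4 + 19.9) / 6 = 7.3333%
Sample σ = √[Σ(r − r̄)² / 5] = √[587.4333 / 5] = √117.4867 = 10.8391%
Sharpe = (r̄ − rf) / σ = (7.3333 − 0.48) / 10.8391 = 6.8533 / 10.8391 = 0.6323

0.632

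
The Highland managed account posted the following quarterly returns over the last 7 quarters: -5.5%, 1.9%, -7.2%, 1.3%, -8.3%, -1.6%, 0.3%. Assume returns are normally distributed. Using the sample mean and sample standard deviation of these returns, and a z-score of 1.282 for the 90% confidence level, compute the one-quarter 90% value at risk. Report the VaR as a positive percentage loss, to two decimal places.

Mean return r̄ = -19.10 / 7 = -2.7286%
Σ(r − r̄)² = (-5.5 − (-2.7286))² + (1.9 − (-2.7286))² + … = 106.8143
σ = √[106.8143 / 6] = 4.2193%
VaR = −(r̄ − z·σ) = −(-2.7286 − 1.282 × 4.2193) = −(-8.1377) = 8.1377%

8.14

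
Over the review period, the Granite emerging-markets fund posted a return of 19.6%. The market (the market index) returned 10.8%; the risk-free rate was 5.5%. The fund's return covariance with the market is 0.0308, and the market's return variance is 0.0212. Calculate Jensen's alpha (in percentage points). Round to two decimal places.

β = Cov / Var = 0.0308 / 0.0212 = 1.4528
E[R] = Rf + β(Rm − Rf) = 5.5% + 1.4528 × (10.8% − 5.5%) = 13.1998%
α = Rp − E[R] = 19.6% − 13.1998% = 6.4002

6.40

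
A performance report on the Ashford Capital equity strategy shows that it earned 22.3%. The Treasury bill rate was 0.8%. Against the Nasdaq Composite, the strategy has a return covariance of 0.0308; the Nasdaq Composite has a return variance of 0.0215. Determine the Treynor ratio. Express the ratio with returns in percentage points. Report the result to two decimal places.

β = Cov / Var = 0.0308 / 0.0215 = 1.4326
Treynor = (Rp − Rf) / β = (22.3% − 0.8%) / 1.4326 = 21.50 / 1.4326 = 15.0077

15.01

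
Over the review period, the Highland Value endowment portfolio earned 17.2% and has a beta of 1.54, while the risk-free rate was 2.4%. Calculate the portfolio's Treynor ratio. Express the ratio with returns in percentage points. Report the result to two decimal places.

Treynor = (Rp − Rf) / β = (17.2% − 2.4%) / 1.54 = 14.80 / 1.54 = 9.6104

9.61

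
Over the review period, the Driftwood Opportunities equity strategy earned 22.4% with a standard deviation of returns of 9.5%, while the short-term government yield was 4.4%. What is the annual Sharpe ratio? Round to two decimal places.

Sharpe = (Rp − Rf) / σp = (22.4% − 4.4%) / 9.5% = 18.00% / 9.5% = 1.8947

1.89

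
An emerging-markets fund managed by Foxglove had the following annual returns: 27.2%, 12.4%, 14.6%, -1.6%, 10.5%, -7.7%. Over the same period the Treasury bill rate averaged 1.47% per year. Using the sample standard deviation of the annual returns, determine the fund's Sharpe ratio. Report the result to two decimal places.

0.63

Mean return r̄ = 55.40 / 6 = 9.2333%
Σ(r − r̄)² = (27.2 − 9.2333)² + (12.4 − 9.2333)² + … = 767.3333
σ = √[767.3333 / 5] = 12.3882%
Sharpe = (r̄ − rf) / σ = (9.2333 − 1.47) / 12.3882 = 7.7633 / 12.3882 = 0.6267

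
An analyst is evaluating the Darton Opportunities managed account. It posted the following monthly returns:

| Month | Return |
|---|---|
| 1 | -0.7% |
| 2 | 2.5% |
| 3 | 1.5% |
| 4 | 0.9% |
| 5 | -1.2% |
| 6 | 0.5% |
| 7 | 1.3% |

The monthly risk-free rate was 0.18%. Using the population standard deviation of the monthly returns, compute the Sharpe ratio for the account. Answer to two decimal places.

r̄ = (-0.7 + 2.5 + 1.5 + 0.9 − 1.2 + 0.5 + 1.3) / 7 = 4.80 / 7 = 0.6857%
Σ(r − r̄)² = (-0.7 − 0.6857)² + (2.5 − 0.6857)² + … = 9.8886
population σ = √(9.8886 / 7) = √1.4127 = 1.1886%
Sharpe = (r̄ − rf) / σ = (0.6857 − 0.18) / 1.1886 = 0.5057 / 1.1886 = 0.4255

0.43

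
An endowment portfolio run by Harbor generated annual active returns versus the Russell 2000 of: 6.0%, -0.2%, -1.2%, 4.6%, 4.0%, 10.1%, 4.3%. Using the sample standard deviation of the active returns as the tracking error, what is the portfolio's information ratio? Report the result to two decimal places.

1.04

r̄ = (6 − 0.2 − 1.2 + 4.6 + 4 + 10.1 + 4.3) / 7 = 3.9429%
Σ(r − r̄)² = 86.3171; sample σ = √(86.3171/6) = 3.7929%
IR = r̄ / tracking error = 3.9429 / 3.7929 = 1.0395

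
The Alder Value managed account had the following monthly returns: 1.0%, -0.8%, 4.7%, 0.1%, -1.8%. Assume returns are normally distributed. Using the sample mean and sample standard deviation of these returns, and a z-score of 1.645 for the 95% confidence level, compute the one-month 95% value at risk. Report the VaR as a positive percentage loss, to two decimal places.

3.47

r̄ = (1 − 0.8 + 4.7 + 0.1 − 1.8) / 5 = 0.6400%
Sample σ = √[Σ(r − r̄)² / 4] = √[24.9320 / 4] = √6.2330 = 2.4966%
VaR = −(r̄ − z·σ) = −(0.6400 − 1.645 × 2.4966) = −(-3.4669) = 3.4669%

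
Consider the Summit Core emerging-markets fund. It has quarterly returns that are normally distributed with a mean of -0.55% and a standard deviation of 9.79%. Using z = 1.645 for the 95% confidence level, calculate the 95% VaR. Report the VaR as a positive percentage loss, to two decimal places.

16.65

VaR (as % loss) = −(μ − z·σ) = −(-0.55% − 1.645 × 9.79%) = −(-16.65455%) = 16.65455%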